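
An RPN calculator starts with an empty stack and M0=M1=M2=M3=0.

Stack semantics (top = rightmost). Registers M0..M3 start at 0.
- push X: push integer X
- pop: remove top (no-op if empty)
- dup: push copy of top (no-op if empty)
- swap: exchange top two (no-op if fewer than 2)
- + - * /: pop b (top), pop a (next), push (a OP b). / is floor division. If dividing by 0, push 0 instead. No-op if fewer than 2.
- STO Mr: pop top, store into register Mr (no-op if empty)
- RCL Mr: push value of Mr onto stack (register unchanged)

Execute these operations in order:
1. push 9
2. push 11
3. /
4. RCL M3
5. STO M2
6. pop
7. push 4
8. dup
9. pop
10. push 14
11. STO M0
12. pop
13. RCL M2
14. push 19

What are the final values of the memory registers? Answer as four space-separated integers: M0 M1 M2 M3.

After op 1 (push 9): stack=[9] mem=[0,0,0,0]
After op 2 (push 11): stack=[9,11] mem=[0,0,0,0]
After op 3 (/): stack=[0] mem=[0,0,0,0]
After op 4 (RCL M3): stack=[0,0] mem=[0,0,0,0]
After op 5 (STO M2): stack=[0] mem=[0,0,0,0]
After op 6 (pop): stack=[empty] mem=[0,0,0,0]
After op 7 (push 4): stack=[4] mem=[0,0,0,0]
After op 8 (dup): stack=[4,4] mem=[0,0,0,0]
After op 9 (pop): stack=[4] mem=[0,0,0,0]
After op 10 (push 14): stack=[4,14] mem=[0,0,0,0]
After op 11 (STO M0): stack=[4] mem=[14,0,0,0]
After op 12 (pop): stack=[empty] mem=[14,0,0,0]
After op 13 (RCL M2): stack=[0] mem=[14,0,0,0]
After op 14 (push 19): stack=[0,19] mem=[14,0,0,0]

Answer: 14 0 0 0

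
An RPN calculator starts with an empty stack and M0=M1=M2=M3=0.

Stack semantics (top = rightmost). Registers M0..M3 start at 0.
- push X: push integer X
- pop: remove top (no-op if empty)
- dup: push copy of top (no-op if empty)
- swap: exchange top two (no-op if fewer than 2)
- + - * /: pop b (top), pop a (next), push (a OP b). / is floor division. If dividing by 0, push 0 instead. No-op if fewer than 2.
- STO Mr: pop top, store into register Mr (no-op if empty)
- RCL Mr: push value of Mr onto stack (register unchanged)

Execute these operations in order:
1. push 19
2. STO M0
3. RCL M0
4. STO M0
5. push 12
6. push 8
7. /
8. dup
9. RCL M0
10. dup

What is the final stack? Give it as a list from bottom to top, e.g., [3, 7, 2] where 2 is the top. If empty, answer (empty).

Answer: [1, 1, 19, 19]

Derivation:
After op 1 (push 19): stack=[19] mem=[0,0,0,0]
After op 2 (STO M0): stack=[empty] mem=[19,0,0,0]
After op 3 (RCL M0): stack=[19] mem=[19,0,0,0]
After op 4 (STO M0): stack=[empty] mem=[19,0,0,0]
After op 5 (push 12): stack=[12] mem=[19,0,0,0]
After op 6 (push 8): stack=[12,8] mem=[19,0,0,0]
After op 7 (/): stack=[1] mem=[19,0,0,0]
After op 8 (dup): stack=[1,1] mem=[19,0,0,0]
After op 9 (RCL M0): stack=[1,1,19] mem=[19,0,0,0]
After op 10 (dup): stack=[1,1,19,19] mem=[19,0,0,0]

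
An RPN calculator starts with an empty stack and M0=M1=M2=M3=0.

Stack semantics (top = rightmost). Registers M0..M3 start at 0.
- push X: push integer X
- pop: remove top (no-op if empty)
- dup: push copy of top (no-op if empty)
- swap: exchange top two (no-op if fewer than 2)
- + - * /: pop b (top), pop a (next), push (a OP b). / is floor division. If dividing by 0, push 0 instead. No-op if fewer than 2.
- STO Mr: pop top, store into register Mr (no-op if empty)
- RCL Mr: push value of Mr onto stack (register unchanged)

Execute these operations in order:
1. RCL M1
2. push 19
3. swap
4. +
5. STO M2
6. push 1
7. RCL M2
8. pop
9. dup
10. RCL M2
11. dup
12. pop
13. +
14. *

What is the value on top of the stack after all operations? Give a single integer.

Answer: 20

Derivation:
After op 1 (RCL M1): stack=[0] mem=[0,0,0,0]
After op 2 (push 19): stack=[0,19] mem=[0,0,0,0]
After op 3 (swap): stack=[19,0] mem=[0,0,0,0]
After op 4 (+): stack=[19] mem=[0,0,0,0]
After op 5 (STO M2): stack=[empty] mem=[0,0,19,0]
After op 6 (push 1): stack=[1] mem=[0,0,19,0]
After op 7 (RCL M2): stack=[1,19] mem=[0,0,19,0]
After op 8 (pop): stack=[1] mem=[0,0,19,0]
After op 9 (dup): stack=[1,1] mem=[0,0,19,0]
After op 10 (RCL M2): stack=[1,1,19] mem=[0,0,19,0]
After op 11 (dup): stack=[1,1,19,19] mem=[0,0,19,0]
After op 12 (pop): stack=[1,1,19] mem=[0,0,19,0]
After op 13 (+): stack=[1,20] mem=[0,0,19,0]
After op 14 (*): stack=[20] mem=[0,0,19,0]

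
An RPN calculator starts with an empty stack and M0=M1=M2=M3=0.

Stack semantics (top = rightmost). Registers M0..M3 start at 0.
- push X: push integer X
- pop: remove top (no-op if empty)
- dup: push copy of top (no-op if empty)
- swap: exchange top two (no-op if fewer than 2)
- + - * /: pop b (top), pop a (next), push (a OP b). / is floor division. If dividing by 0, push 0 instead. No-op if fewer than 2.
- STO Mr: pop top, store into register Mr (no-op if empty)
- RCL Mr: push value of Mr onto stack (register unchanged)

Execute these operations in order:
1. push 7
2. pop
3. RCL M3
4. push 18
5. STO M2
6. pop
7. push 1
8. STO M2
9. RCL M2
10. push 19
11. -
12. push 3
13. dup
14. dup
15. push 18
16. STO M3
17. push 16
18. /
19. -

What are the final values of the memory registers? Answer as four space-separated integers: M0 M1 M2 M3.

After op 1 (push 7): stack=[7] mem=[0,0,0,0]
After op 2 (pop): stack=[empty] mem=[0,0,0,0]
After op 3 (RCL M3): stack=[0] mem=[0,0,0,0]
After op 4 (push 18): stack=[0,18] mem=[0,0,0,0]
After op 5 (STO M2): stack=[0] mem=[0,0,18,0]
After op 6 (pop): stack=[empty] mem=[0,0,18,0]
After op 7 (push 1): stack=[1] mem=[0,0,18,0]
After op 8 (STO M2): stack=[empty] mem=[0,0,1,0]
After op 9 (RCL M2): stack=[1] mem=[0,0,1,0]
After op 10 (push 19): stack=[1,19] mem=[0,0,1,0]
After op 11 (-): stack=[-18] mem=[0,0,1,0]
After op 12 (push 3): stack=[-18,3] mem=[0,0,1,0]
After op 13 (dup): stack=[-18,3,3] mem=[0,0,1,0]
After op 14 (dup): stack=[-18,3,3,3] mem=[0,0,1,0]
After op 15 (push 18): stack=[-18,3,3,3,18] mem=[0,0,1,0]
After op 16 (STO M3): stack=[-18,3,3,3] mem=[0,0,1,18]
After op 17 (push 16): stack=[-18,3,3,3,16] mem=[0,0,1,18]
After op 18 (/): stack=[-18,3,3,0] mem=[0,0,1,18]
After op 19 (-): stack=[-18,3,3] mem=[0,0,1,18]

Answer: 0 0 1 18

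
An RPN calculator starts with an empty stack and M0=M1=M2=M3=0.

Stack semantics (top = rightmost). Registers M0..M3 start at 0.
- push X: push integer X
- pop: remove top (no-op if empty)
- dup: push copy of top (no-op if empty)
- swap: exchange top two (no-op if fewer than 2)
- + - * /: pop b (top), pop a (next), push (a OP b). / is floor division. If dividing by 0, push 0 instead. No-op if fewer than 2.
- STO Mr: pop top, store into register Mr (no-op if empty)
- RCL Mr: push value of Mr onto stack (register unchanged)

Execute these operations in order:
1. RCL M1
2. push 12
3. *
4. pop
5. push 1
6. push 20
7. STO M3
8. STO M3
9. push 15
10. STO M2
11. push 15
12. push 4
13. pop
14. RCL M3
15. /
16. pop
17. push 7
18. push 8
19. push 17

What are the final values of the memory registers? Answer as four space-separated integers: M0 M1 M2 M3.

Answer: 0 0 15 1

Derivation:
After op 1 (RCL M1): stack=[0] mem=[0,0,0,0]
After op 2 (push 12): stack=[0,12] mem=[0,0,0,0]
After op 3 (*): stack=[0] mem=[0,0,0,0]
After op 4 (pop): stack=[empty] mem=[0,0,0,0]
After op 5 (push 1): stack=[1] mem=[0,0,0,0]
After op 6 (push 20): stack=[1,20] mem=[0,0,0,0]
After op 7 (STO M3): stack=[1] mem=[0,0,0,20]
After op 8 (STO M3): stack=[empty] mem=[0,0,0,1]
After op 9 (push 15): stack=[15] mem=[0,0,0,1]
After op 10 (STO M2): stack=[empty] mem=[0,0,15,1]
After op 11 (push 15): stack=[15] mem=[0,0,15,1]
After op 12 (push 4): stack=[15,4] mem=[0,0,15,1]
After op 13 (pop): stack=[15] mem=[0,0,15,1]
After op 14 (RCL M3): stack=[15,1] mem=[0,0,15,1]
After op 15 (/): stack=[15] mem=[0,0,15,1]
After op 16 (pop): stack=[empty] mem=[0,0,15,1]
After op 17 (push 7): stack=[7] mem=[0,0,15,1]
After op 18 (push 8): stack=[7,8] mem=[0,0,15,1]
After op 19 (push 17): stack=[7,8,17] mem=[0,0,15,1]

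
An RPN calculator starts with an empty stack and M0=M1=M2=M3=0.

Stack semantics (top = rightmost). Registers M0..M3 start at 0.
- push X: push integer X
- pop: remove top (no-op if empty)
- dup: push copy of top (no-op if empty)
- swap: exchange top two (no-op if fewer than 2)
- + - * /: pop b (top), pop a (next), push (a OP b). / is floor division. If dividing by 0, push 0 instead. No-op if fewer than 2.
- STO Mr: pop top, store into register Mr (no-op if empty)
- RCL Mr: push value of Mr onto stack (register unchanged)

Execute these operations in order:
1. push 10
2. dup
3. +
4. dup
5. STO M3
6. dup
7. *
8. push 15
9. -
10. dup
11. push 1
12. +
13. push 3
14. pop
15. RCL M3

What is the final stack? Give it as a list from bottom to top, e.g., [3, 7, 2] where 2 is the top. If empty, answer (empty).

Answer: [385, 386, 20]

Derivation:
After op 1 (push 10): stack=[10] mem=[0,0,0,0]
After op 2 (dup): stack=[10,10] mem=[0,0,0,0]
After op 3 (+): stack=[20] mem=[0,0,0,0]
After op 4 (dup): stack=[20,20] mem=[0,0,0,0]
After op 5 (STO M3): stack=[20] mem=[0,0,0,20]
After op 6 (dup): stack=[20,20] mem=[0,0,0,20]
After op 7 (*): stack=[400] mem=[0,0,0,20]
After op 8 (push 15): stack=[400,15] mem=[0,0,0,20]
After op 9 (-): stack=[385] mem=[0,0,0,20]
After op 10 (dup): stack=[385,385] mem=[0,0,0,20]
After op 11 (push 1): stack=[385,385,1] mem=[0,0,0,20]
After op 12 (+): stack=[385,386] mem=[0,0,0,20]
After op 13 (push 3): stack=[385,386,3] mem=[0,0,0,20]
After op 14 (pop): stack=[385,386] mem=[0,0,0,20]
After op 15 (RCL M3): stack=[385,386,20] mem=[0,0,0,20]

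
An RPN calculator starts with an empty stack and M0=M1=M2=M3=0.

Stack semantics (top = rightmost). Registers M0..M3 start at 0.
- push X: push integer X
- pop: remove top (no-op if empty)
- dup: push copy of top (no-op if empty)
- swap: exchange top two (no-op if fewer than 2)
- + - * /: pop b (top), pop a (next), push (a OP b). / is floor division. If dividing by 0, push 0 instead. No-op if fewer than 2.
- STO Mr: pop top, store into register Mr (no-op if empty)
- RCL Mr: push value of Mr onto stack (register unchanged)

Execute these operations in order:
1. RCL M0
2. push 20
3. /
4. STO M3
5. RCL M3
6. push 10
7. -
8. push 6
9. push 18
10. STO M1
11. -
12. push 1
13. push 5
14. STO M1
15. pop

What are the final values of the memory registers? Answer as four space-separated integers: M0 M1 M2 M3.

Answer: 0 5 0 0

Derivation:
After op 1 (RCL M0): stack=[0] mem=[0,0,0,0]
After op 2 (push 20): stack=[0,20] mem=[0,0,0,0]
After op 3 (/): stack=[0] mem=[0,0,0,0]
After op 4 (STO M3): stack=[empty] mem=[0,0,0,0]
After op 5 (RCL M3): stack=[0] mem=[0,0,0,0]
After op 6 (push 10): stack=[0,10] mem=[0,0,0,0]
After op 7 (-): stack=[-10] mem=[0,0,0,0]
After op 8 (push 6): stack=[-10,6] mem=[0,0,0,0]
After op 9 (push 18): stack=[-10,6,18] mem=[0,0,0,0]
After op 10 (STO M1): stack=[-10,6] mem=[0,18,0,0]
After op 11 (-): stack=[-16] mem=[0,18,0,0]
After op 12 (push 1): stack=[-16,1] mem=[0,18,0,0]
After op 13 (push 5): stack=[-16,1,5] mem=[0,18,0,0]
After op 14 (STO M1): stack=[-16,1] mem=[0,5,0,0]
After op 15 (pop): stack=[-16] mem=[0,5,0,0]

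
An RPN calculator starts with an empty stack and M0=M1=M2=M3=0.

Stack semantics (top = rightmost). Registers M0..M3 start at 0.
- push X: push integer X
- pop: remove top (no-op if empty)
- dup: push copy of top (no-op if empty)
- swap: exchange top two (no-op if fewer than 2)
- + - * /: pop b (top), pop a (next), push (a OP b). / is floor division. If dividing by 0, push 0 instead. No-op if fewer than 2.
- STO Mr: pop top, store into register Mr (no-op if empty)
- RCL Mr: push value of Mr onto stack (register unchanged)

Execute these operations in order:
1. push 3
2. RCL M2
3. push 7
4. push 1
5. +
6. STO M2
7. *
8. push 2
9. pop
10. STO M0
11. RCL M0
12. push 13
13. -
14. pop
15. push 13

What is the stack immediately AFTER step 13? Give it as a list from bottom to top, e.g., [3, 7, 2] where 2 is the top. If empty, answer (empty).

After op 1 (push 3): stack=[3] mem=[0,0,0,0]
After op 2 (RCL M2): stack=[3,0] mem=[0,0,0,0]
After op 3 (push 7): stack=[3,0,7] mem=[0,0,0,0]
After op 4 (push 1): stack=[3,0,7,1] mem=[0,0,0,0]
After op 5 (+): stack=[3,0,8] mem=[0,0,0,0]
After op 6 (STO M2): stack=[3,0] mem=[0,0,8,0]
After op 7 (*): stack=[0] mem=[0,0,8,0]
After op 8 (push 2): stack=[0,2] mem=[0,0,8,0]
After op 9 (pop): stack=[0] mem=[0,0,8,0]
After op 10 (STO M0): stack=[empty] mem=[0,0,8,0]
After op 11 (RCL M0): stack=[0] mem=[0,0,8,0]
After op 12 (push 13): stack=[0,13] mem=[0,0,8,0]
After op 13 (-): stack=[-13] mem=[0,0,8,0]

[-13]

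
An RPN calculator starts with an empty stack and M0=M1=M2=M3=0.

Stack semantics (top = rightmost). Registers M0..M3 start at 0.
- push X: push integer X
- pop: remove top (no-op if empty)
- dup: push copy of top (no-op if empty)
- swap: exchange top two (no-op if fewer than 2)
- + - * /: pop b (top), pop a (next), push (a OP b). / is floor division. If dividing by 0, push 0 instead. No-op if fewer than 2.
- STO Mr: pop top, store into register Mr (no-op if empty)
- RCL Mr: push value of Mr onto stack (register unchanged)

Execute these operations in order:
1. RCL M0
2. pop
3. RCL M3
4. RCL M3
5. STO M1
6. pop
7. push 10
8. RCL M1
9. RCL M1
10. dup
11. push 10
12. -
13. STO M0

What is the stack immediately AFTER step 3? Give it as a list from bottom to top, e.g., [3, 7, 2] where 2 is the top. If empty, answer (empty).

After op 1 (RCL M0): stack=[0] mem=[0,0,0,0]
After op 2 (pop): stack=[empty] mem=[0,0,0,0]
After op 3 (RCL M3): stack=[0] mem=[0,0,0,0]

[0]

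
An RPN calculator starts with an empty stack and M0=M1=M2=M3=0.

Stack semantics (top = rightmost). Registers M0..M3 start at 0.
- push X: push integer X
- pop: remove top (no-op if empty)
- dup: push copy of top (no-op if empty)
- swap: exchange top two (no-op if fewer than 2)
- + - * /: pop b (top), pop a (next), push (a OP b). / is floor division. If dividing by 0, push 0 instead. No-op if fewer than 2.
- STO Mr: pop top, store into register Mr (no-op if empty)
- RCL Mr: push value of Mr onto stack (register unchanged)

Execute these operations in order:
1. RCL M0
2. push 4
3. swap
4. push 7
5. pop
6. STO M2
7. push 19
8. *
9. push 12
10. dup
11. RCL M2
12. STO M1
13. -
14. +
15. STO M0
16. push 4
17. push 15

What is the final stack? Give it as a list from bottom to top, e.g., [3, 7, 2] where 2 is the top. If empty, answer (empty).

After op 1 (RCL M0): stack=[0] mem=[0,0,0,0]
After op 2 (push 4): stack=[0,4] mem=[0,0,0,0]
After op 3 (swap): stack=[4,0] mem=[0,0,0,0]
After op 4 (push 7): stack=[4,0,7] mem=[0,0,0,0]
After op 5 (pop): stack=[4,0] mem=[0,0,0,0]
After op 6 (STO M2): stack=[4] mem=[0,0,0,0]
After op 7 (push 19): stack=[4,19] mem=[0,0,0,0]
After op 8 (*): stack=[76] mem=[0,0,0,0]
After op 9 (push 12): stack=[76,12] mem=[0,0,0,0]
After op 10 (dup): stack=[76,12,12] mem=[0,0,0,0]
After op 11 (RCL M2): stack=[76,12,12,0] mem=[0,0,0,0]
After op 12 (STO M1): stack=[76,12,12] mem=[0,0,0,0]
After op 13 (-): stack=[76,0] mem=[0,0,0,0]
After op 14 (+): stack=[76] mem=[0,0,0,0]
After op 15 (STO M0): stack=[empty] mem=[76,0,0,0]
After op 16 (push 4): stack=[4] mem=[76,0,0,0]
After op 17 (push 15): stack=[4,15] mem=[76,0,0,0]

Answer: [4, 15]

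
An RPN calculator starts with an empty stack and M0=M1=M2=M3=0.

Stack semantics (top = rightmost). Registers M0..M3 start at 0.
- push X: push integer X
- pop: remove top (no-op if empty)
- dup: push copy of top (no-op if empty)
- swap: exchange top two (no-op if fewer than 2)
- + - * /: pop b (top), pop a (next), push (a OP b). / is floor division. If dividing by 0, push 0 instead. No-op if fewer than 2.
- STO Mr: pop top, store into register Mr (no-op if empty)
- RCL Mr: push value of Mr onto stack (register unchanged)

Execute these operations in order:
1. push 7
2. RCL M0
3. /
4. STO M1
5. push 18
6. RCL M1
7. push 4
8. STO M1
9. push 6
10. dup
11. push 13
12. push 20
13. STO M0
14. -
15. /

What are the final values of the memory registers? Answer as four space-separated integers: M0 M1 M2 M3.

Answer: 20 4 0 0

Derivation:
After op 1 (push 7): stack=[7] mem=[0,0,0,0]
After op 2 (RCL M0): stack=[7,0] mem=[0,0,0,0]
After op 3 (/): stack=[0] mem=[0,0,0,0]
After op 4 (STO M1): stack=[empty] mem=[0,0,0,0]
After op 5 (push 18): stack=[18] mem=[0,0,0,0]
After op 6 (RCL M1): stack=[18,0] mem=[0,0,0,0]
After op 7 (push 4): stack=[18,0,4] mem=[0,0,0,0]
After op 8 (STO M1): stack=[18,0] mem=[0,4,0,0]
After op 9 (push 6): stack=[18,0,6] mem=[0,4,0,0]
After op 10 (dup): stack=[18,0,6,6] mem=[0,4,0,0]
After op 11 (push 13): stack=[18,0,6,6,13] mem=[0,4,0,0]
After op 12 (push 20): stack=[18,0,6,6,13,20] mem=[0,4,0,0]
After op 13 (STO M0): stack=[18,0,6,6,13] mem=[20,4,0,0]
After op 14 (-): stack=[18,0,6,-7] mem=[20,4,0,0]
After op 15 (/): stack=[18,0,-1] mem=[20,4,0,0]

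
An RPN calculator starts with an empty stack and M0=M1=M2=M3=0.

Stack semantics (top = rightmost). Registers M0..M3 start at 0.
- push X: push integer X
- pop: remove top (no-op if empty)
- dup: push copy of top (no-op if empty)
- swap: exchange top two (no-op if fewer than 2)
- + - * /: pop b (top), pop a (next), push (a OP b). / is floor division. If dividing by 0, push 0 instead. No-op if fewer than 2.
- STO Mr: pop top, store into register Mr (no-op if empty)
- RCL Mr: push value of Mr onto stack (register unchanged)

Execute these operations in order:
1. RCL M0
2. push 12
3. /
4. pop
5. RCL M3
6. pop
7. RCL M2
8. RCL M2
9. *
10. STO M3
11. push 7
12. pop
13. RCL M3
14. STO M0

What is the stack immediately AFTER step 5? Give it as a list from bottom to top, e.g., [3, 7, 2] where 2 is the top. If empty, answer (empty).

After op 1 (RCL M0): stack=[0] mem=[0,0,0,0]
After op 2 (push 12): stack=[0,12] mem=[0,0,0,0]
After op 3 (/): stack=[0] mem=[0,0,0,0]
After op 4 (pop): stack=[empty] mem=[0,0,0,0]
After op 5 (RCL M3): stack=[0] mem=[0,0,0,0]

[0]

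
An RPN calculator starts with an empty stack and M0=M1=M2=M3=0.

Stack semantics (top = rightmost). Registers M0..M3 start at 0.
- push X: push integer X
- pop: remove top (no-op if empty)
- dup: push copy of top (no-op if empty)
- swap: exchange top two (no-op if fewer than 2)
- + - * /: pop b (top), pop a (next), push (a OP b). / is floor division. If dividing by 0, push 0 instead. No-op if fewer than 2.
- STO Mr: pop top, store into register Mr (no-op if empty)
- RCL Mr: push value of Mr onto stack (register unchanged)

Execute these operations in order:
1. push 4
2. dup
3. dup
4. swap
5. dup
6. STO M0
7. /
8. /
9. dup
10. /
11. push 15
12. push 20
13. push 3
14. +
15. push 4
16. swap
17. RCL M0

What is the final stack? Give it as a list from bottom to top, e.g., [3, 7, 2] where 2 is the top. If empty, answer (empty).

After op 1 (push 4): stack=[4] mem=[0,0,0,0]
After op 2 (dup): stack=[4,4] mem=[0,0,0,0]
After op 3 (dup): stack=[4,4,4] mem=[0,0,0,0]
After op 4 (swap): stack=[4,4,4] mem=[0,0,0,0]
After op 5 (dup): stack=[4,4,4,4] mem=[0,0,0,0]
After op 6 (STO M0): stack=[4,4,4] mem=[4,0,0,0]
After op 7 (/): stack=[4,1] mem=[4,0,0,0]
After op 8 (/): stack=[4] mem=[4,0,0,0]
After op 9 (dup): stack=[4,4] mem=[4,0,0,0]
After op 10 (/): stack=[1] mem=[4,0,0,0]
After op 11 (push 15): stack=[1,15] mem=[4,0,0,0]
After op 12 (push 20): stack=[1,15,20] mem=[4,0,0,0]
After op 13 (push 3): stack=[1,15,20,3] mem=[4,0,0,0]
After op 14 (+): stack=[1,15,23] mem=[4,0,0,0]
After op 15 (push 4): stack=[1,15,23,4] mem=[4,0,0,0]
After op 16 (swap): stack=[1,15,4,23] mem=[4,0,0,0]
After op 17 (RCL M0): stack=[1,15,4,23,4] mem=[4,0,0,0]

Answer: [1, 15, 4, 23, 4]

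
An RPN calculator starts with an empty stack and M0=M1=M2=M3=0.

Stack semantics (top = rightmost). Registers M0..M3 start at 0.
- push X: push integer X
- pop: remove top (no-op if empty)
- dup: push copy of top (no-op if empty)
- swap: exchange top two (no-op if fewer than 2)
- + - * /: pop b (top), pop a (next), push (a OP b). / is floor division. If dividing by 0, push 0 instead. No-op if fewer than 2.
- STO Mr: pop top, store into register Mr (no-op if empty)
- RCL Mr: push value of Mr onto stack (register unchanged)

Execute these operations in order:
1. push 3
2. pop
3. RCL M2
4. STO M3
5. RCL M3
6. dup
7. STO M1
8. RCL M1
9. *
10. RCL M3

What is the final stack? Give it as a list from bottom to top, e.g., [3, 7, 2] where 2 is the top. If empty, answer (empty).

Answer: [0, 0]

Derivation:
After op 1 (push 3): stack=[3] mem=[0,0,0,0]
After op 2 (pop): stack=[empty] mem=[0,0,0,0]
After op 3 (RCL M2): stack=[0] mem=[0,0,0,0]
After op 4 (STO M3): stack=[empty] mem=[0,0,0,0]
After op 5 (RCL M3): stack=[0] mem=[0,0,0,0]
After op 6 (dup): stack=[0,0] mem=[0,0,0,0]
After op 7 (STO M1): stack=[0] mem=[0,0,0,0]
After op 8 (RCL M1): stack=[0,0] mem=[0,0,0,0]
After op 9 (*): stack=[0] mem=[0,0,0,0]
After op 10 (RCL M3): stack=[0,0] mem=[0,0,0,0]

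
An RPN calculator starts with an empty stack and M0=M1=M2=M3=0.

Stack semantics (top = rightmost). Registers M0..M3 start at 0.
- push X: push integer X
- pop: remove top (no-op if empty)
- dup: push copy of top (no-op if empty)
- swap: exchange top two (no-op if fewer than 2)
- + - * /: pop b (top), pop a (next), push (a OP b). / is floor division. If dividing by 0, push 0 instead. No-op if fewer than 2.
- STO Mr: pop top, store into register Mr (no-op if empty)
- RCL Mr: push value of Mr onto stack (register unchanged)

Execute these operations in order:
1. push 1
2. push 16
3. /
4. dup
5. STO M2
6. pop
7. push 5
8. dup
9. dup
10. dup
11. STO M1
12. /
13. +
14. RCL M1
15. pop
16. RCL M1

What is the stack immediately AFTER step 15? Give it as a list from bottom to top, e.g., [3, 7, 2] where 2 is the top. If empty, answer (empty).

After op 1 (push 1): stack=[1] mem=[0,0,0,0]
After op 2 (push 16): stack=[1,16] mem=[0,0,0,0]
After op 3 (/): stack=[0] mem=[0,0,0,0]
After op 4 (dup): stack=[0,0] mem=[0,0,0,0]
After op 5 (STO M2): stack=[0] mem=[0,0,0,0]
After op 6 (pop): stack=[empty] mem=[0,0,0,0]
After op 7 (push 5): stack=[5] mem=[0,0,0,0]
After op 8 (dup): stack=[5,5] mem=[0,0,0,0]
After op 9 (dup): stack=[5,5,5] mem=[0,0,0,0]
After op 10 (dup): stack=[5,5,5,5] mem=[0,0,0,0]
After op 11 (STO M1): stack=[5,5,5] mem=[0,5,0,0]
After op 12 (/): stack=[5,1] mem=[0,5,0,0]
After op 13 (+): stack=[6] mem=[0,5,0,0]
After op 14 (RCL M1): stack=[6,5] mem=[0,5,0,0]
After op 15 (pop): stack=[6] mem=[0,5,0,0]

[6]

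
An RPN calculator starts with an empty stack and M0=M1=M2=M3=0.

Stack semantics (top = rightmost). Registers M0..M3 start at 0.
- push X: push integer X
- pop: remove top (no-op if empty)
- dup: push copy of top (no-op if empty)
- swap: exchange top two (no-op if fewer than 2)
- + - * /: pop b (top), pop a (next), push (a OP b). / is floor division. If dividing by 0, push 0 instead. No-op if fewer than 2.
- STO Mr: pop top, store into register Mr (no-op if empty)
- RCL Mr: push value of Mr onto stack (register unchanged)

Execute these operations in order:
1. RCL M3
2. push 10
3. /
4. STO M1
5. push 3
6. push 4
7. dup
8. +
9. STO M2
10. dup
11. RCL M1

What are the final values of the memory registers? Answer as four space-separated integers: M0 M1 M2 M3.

After op 1 (RCL M3): stack=[0] mem=[0,0,0,0]
After op 2 (push 10): stack=[0,10] mem=[0,0,0,0]
After op 3 (/): stack=[0] mem=[0,0,0,0]
After op 4 (STO M1): stack=[empty] mem=[0,0,0,0]
After op 5 (push 3): stack=[3] mem=[0,0,0,0]
After op 6 (push 4): stack=[3,4] mem=[0,0,0,0]
After op 7 (dup): stack=[3,4,4] mem=[0,0,0,0]
After op 8 (+): stack=[3,8] mem=[0,0,0,0]
After op 9 (STO M2): stack=[3] mem=[0,0,8,0]
After op 10 (dup): stack=[3,3] mem=[0,0,8,0]
After op 11 (RCL M1): stack=[3,3,0] mem=[0,0,8,0]

Answer: 0 0 8 0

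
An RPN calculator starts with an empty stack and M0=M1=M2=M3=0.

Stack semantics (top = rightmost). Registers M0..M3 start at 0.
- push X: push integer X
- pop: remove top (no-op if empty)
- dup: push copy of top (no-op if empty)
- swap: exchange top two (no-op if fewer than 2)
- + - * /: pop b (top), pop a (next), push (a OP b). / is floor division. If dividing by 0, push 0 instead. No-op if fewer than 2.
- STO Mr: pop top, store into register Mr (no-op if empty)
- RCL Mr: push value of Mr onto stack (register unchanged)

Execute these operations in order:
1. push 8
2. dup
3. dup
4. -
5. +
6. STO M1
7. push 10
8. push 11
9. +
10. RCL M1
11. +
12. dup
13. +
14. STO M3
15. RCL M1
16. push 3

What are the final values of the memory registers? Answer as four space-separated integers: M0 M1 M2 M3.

After op 1 (push 8): stack=[8] mem=[0,0,0,0]
After op 2 (dup): stack=[8,8] mem=[0,0,0,0]
After op 3 (dup): stack=[8,8,8] mem=[0,0,0,0]
After op 4 (-): stack=[8,0] mem=[0,0,0,0]
After op 5 (+): stack=[8] mem=[0,0,0,0]
After op 6 (STO M1): stack=[empty] mem=[0,8,0,0]
After op 7 (push 10): stack=[10] mem=[0,8,0,0]
After op 8 (push 11): stack=[10,11] mem=[0,8,0,0]
After op 9 (+): stack=[21] mem=[0,8,0,0]
After op 10 (RCL M1): stack=[21,8] mem=[0,8,0,0]
After op 11 (+): stack=[29] mem=[0,8,0,0]
After op 12 (dup): stack=[29,29] mem=[0,8,0,0]
After op 13 (+): stack=[58] mem=[0,8,0,0]
After op 14 (STO M3): stack=[empty] mem=[0,8,0,58]
After op 15 (RCL M1): stack=[8] mem=[0,8,0,58]
After op 16 (push 3): stack=[8,3] mem=[0,8,0,58]

Answer: 0 8 0 58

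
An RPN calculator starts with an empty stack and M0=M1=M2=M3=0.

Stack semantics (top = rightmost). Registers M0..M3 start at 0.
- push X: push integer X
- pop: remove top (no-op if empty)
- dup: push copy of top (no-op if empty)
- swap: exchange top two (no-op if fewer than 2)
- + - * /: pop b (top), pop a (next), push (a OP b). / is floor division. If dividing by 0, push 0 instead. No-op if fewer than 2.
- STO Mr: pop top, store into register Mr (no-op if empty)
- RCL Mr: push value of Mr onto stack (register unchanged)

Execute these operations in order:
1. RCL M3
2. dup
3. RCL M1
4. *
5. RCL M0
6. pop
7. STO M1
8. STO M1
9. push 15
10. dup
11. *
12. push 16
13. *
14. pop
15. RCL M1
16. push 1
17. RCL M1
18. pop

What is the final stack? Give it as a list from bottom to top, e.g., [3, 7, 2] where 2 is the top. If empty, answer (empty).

Answer: [0, 1]

Derivation:
After op 1 (RCL M3): stack=[0] mem=[0,0,0,0]
After op 2 (dup): stack=[0,0] mem=[0,0,0,0]
After op 3 (RCL M1): stack=[0,0,0] mem=[0,0,0,0]
After op 4 (*): stack=[0,0] mem=[0,0,0,0]
After op 5 (RCL M0): stack=[0,0,0] mem=[0,0,0,0]
After op 6 (pop): stack=[0,0] mem=[0,0,0,0]
After op 7 (STO M1): stack=[0] mem=[0,0,0,0]
After op 8 (STO M1): stack=[empty] mem=[0,0,0,0]
After op 9 (push 15): stack=[15] mem=[0,0,0,0]
After op 10 (dup): stack=[15,15] mem=[0,0,0,0]
After op 11 (*): stack=[225] mem=[0,0,0,0]
After op 12 (push 16): stack=[225,16] mem=[0,0,0,0]
After op 13 (*): stack=[3600] mem=[0,0,0,0]
After op 14 (pop): stack=[empty] mem=[0,0,0,0]
After op 15 (RCL M1): stack=[0] mem=[0,0,0,0]
After op 16 (push 1): stack=[0,1] mem=[0,0,0,0]
After op 17 (RCL M1): stack=[0,1,0] mem=[0,0,0,0]
After op 18 (pop): stack=[0,1] mem=[0,0,0,0]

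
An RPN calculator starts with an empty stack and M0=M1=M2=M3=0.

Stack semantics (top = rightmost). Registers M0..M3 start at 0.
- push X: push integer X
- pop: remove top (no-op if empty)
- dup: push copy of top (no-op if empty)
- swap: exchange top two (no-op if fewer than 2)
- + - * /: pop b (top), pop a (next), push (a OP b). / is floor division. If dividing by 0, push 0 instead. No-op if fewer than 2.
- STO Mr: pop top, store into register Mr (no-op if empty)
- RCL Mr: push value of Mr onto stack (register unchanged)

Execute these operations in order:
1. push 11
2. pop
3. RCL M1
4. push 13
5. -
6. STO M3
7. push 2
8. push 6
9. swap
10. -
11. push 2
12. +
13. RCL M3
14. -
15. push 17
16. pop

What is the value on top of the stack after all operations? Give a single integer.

After op 1 (push 11): stack=[11] mem=[0,0,0,0]
After op 2 (pop): stack=[empty] mem=[0,0,0,0]
After op 3 (RCL M1): stack=[0] mem=[0,0,0,0]
After op 4 (push 13): stack=[0,13] mem=[0,0,0,0]
After op 5 (-): stack=[-13] mem=[0,0,0,0]
After op 6 (STO M3): stack=[empty] mem=[0,0,0,-13]
After op 7 (push 2): stack=[2] mem=[0,0,0,-13]
After op 8 (push 6): stack=[2,6] mem=[0,0,0,-13]
After op 9 (swap): stack=[6,2] mem=[0,0,0,-13]
After op 10 (-): stack=[4] mem=[0,0,0,-13]
After op 11 (push 2): stack=[4,2] mem=[0,0,0,-13]
After op 12 (+): stack=[6] mem=[0,0,0,-13]
After op 13 (RCL M3): stack=[6,-13] mem=[0,0,0,-13]
After op 14 (-): stack=[19] mem=[0,0,0,-13]
After op 15 (push 17): stack=[19,17] mem=[0,0,0,-13]
After op 16 (pop): stack=[19] mem=[0,0,0,-13]

Answer: 19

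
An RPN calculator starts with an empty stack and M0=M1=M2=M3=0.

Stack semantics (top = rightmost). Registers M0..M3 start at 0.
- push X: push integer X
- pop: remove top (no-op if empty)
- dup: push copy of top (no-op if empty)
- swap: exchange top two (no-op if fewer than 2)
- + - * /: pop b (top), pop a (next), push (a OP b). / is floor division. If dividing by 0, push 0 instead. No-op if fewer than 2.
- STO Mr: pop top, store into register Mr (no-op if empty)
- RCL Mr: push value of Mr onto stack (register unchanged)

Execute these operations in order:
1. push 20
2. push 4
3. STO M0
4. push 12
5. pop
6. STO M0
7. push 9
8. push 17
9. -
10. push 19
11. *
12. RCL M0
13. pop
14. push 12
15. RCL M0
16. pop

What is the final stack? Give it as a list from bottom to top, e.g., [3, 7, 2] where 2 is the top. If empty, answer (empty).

Answer: [-152, 12]

Derivation:
After op 1 (push 20): stack=[20] mem=[0,0,0,0]
After op 2 (push 4): stack=[20,4] mem=[0,0,0,0]
After op 3 (STO M0): stack=[20] mem=[4,0,0,0]
After op 4 (push 12): stack=[20,12] mem=[4,0,0,0]
After op 5 (pop): stack=[20] mem=[4,0,0,0]
After op 6 (STO M0): stack=[empty] mem=[20,0,0,0]
After op 7 (push 9): stack=[9] mem=[20,0,0,0]
After op 8 (push 17): stack=[9,17] mem=[20,0,0,0]
After op 9 (-): stack=[-8] mem=[20,0,0,0]
After op 10 (push 19): stack=[-8,19] mem=[20,0,0,0]
After op 11 (*): stack=[-152] mem=[20,0,0,0]
After op 12 (RCL M0): stack=[-152,20] mem=[20,0,0,0]
After op 13 (pop): stack=[-152] mem=[20,0,0,0]
After op 14 (push 12): stack=[-152,12] mem=[20,0,0,0]
After op 15 (RCL M0): stack=[-152,12,20] mem=[20,0,0,0]
After op 16 (pop): stack=[-152,12] mem=[20,0,0,0]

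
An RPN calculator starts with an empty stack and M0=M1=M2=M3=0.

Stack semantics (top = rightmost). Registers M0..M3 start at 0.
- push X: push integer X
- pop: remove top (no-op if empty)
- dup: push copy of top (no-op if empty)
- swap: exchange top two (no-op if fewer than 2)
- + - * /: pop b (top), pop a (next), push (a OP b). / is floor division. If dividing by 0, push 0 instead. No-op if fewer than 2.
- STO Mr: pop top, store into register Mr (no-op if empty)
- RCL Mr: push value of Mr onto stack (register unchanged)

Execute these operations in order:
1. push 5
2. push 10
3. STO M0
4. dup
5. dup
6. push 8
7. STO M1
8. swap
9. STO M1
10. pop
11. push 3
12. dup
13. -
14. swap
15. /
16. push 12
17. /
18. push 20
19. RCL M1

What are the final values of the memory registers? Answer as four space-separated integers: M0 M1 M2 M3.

Answer: 10 5 0 0

Derivation:
After op 1 (push 5): stack=[5] mem=[0,0,0,0]
After op 2 (push 10): stack=[5,10] mem=[0,0,0,0]
After op 3 (STO M0): stack=[5] mem=[10,0,0,0]
After op 4 (dup): stack=[5,5] mem=[10,0,0,0]
After op 5 (dup): stack=[5,5,5] mem=[10,0,0,0]
After op 6 (push 8): stack=[5,5,5,8] mem=[10,0,0,0]
After op 7 (STO M1): stack=[5,5,5] mem=[10,8,0,0]
After op 8 (swap): stack=[5,5,5] mem=[10,8,0,0]
After op 9 (STO M1): stack=[5,5] mem=[10,5,0,0]
After op 10 (pop): stack=[5] mem=[10,5,0,0]
After op 11 (push 3): stack=[5,3] mem=[10,5,0,0]
After op 12 (dup): stack=[5,3,3] mem=[10,5,0,0]
After op 13 (-): stack=[5,0] mem=[10,5,0,0]
After op 14 (swap): stack=[0,5] mem=[10,5,0,0]
After op 15 (/): stack=[0] mem=[10,5,0,0]
After op 16 (push 12): stack=[0,12] mem=[10,5,0,0]
After op 17 (/): stack=[0] mem=[10,5,0,0]
After op 18 (push 20): stack=[0,20] mem=[10,5,0,0]
After op 19 (RCL M1): stack=[0,20,5] mem=[10,5,0,0]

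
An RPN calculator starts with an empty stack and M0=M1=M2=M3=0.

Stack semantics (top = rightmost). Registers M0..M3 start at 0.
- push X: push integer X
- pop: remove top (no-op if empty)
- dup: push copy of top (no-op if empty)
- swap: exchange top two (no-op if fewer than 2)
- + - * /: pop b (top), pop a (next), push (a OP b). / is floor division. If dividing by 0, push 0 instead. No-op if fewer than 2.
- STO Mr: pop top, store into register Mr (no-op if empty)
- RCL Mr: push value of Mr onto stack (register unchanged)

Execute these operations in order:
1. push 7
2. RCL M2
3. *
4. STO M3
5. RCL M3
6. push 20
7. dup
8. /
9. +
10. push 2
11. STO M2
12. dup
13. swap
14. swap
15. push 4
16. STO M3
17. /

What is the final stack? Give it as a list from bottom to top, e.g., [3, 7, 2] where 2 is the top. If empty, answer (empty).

Answer: [1]

Derivation:
After op 1 (push 7): stack=[7] mem=[0,0,0,0]
After op 2 (RCL M2): stack=[7,0] mem=[0,0,0,0]
After op 3 (*): stack=[0] mem=[0,0,0,0]
After op 4 (STO M3): stack=[empty] mem=[0,0,0,0]
After op 5 (RCL M3): stack=[0] mem=[0,0,0,0]
After op 6 (push 20): stack=[0,20] mem=[0,0,0,0]
After op 7 (dup): stack=[0,20,20] mem=[0,0,0,0]
After op 8 (/): stack=[0,1] mem=[0,0,0,0]
After op 9 (+): stack=[1] mem=[0,0,0,0]
After op 10 (push 2): stack=[1,2] mem=[0,0,0,0]
After op 11 (STO M2): stack=[1] mem=[0,0,2,0]
After op 12 (dup): stack=[1,1] mem=[0,0,2,0]
After op 13 (swap): stack=[1,1] mem=[0,0,2,0]
After op 14 (swap): stack=[1,1] mem=[0,0,2,0]
After op 15 (push 4): stack=[1,1,4] mem=[0,0,2,0]
After op 16 (STO M3): stack=[1,1] mem=[0,0,2,4]
After op 17 (/): stack=[1] mem=[0,0,2,4]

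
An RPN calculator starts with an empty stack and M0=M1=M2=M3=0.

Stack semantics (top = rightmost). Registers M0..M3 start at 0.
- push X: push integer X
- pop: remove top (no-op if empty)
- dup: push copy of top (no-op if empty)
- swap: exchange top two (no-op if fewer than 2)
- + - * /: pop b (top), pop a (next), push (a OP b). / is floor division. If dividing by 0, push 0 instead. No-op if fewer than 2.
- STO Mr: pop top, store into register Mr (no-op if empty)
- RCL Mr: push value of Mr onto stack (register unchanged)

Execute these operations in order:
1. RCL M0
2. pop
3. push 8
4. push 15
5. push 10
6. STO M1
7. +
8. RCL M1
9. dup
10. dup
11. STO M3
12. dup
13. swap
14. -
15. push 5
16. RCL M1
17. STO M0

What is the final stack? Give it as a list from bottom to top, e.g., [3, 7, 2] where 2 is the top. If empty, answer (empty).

Answer: [23, 10, 0, 5]

Derivation:
After op 1 (RCL M0): stack=[0] mem=[0,0,0,0]
After op 2 (pop): stack=[empty] mem=[0,0,0,0]
After op 3 (push 8): stack=[8] mem=[0,0,0,0]
After op 4 (push 15): stack=[8,15] mem=[0,0,0,0]
After op 5 (push 10): stack=[8,15,10] mem=[0,0,0,0]
After op 6 (STO M1): stack=[8,15] mem=[0,10,0,0]
After op 7 (+): stack=[23] mem=[0,10,0,0]
After op 8 (RCL M1): stack=[23,10] mem=[0,10,0,0]
After op 9 (dup): stack=[23,10,10] mem=[0,10,0,0]
After op 10 (dup): stack=[23,10,10,10] mem=[0,10,0,0]
After op 11 (STO M3): stack=[23,10,10] mem=[0,10,0,10]
After op 12 (dup): stack=[23,10,10,10] mem=[0,10,0,10]
After op 13 (swap): stack=[23,10,10,10] mem=[0,10,0,10]
After op 14 (-): stack=[23,10,0] mem=[0,10,0,10]
After op 15 (push 5): stack=[23,10,0,5] mem=[0,10,0,10]
After op 16 (RCL M1): stack=[23,10,0,5,10] mem=[0,10,0,10]
After op 17 (STO M0): stack=[23,10,0,5] mem=[10,10,0,10]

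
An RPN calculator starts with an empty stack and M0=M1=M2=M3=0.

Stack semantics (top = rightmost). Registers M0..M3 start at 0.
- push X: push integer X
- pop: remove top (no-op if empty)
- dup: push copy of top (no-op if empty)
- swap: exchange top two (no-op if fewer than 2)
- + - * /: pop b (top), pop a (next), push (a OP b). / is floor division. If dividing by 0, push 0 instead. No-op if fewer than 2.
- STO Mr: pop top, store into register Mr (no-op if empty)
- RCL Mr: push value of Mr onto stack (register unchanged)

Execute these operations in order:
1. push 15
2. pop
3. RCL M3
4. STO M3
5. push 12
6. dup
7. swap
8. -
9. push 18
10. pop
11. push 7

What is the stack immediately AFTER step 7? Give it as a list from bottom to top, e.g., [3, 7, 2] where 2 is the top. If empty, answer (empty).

After op 1 (push 15): stack=[15] mem=[0,0,0,0]
After op 2 (pop): stack=[empty] mem=[0,0,0,0]
After op 3 (RCL M3): stack=[0] mem=[0,0,0,0]
After op 4 (STO M3): stack=[empty] mem=[0,0,0,0]
After op 5 (push 12): stack=[12] mem=[0,0,0,0]
After op 6 (dup): stack=[12,12] mem=[0,0,0,0]
After op 7 (swap): stack=[12,12] mem=[0,0,0,0]

[12, 12]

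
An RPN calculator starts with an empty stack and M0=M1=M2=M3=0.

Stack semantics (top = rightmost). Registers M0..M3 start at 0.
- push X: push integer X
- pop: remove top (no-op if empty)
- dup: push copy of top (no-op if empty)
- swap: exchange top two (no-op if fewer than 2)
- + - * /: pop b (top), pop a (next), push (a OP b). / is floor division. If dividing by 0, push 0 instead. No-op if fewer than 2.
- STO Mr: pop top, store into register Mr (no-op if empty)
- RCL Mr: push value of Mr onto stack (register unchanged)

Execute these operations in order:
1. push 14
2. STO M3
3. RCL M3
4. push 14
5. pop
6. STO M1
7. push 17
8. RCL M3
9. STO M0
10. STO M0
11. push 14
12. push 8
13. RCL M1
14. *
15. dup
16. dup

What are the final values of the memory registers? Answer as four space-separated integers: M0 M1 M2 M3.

Answer: 17 14 0 14

Derivation:
After op 1 (push 14): stack=[14] mem=[0,0,0,0]
After op 2 (STO M3): stack=[empty] mem=[0,0,0,14]
After op 3 (RCL M3): stack=[14] mem=[0,0,0,14]
After op 4 (push 14): stack=[14,14] mem=[0,0,0,14]
After op 5 (pop): stack=[14] mem=[0,0,0,14]
After op 6 (STO M1): stack=[empty] mem=[0,14,0,14]
After op 7 (push 17): stack=[17] mem=[0,14,0,14]
After op 8 (RCL M3): stack=[17,14] mem=[0,14,0,14]
After op 9 (STO M0): stack=[17] mem=[14,14,0,14]
After op 10 (STO M0): stack=[empty] mem=[17,14,0,14]
After op 11 (push 14): stack=[14] mem=[17,14,0,14]
After op 12 (push 8): stack=[14,8] mem=[17,14,0,14]
After op 13 (RCL M1): stack=[14,8,14] mem=[17,14,0,14]
After op 14 (*): stack=[14,112] mem=[17,14,0,14]
After op 15 (dup): stack=[14,112,112] mem=[17,14,0,14]
After op 16 (dup): stack=[14,112,112,112] mem=[17,14,0,14]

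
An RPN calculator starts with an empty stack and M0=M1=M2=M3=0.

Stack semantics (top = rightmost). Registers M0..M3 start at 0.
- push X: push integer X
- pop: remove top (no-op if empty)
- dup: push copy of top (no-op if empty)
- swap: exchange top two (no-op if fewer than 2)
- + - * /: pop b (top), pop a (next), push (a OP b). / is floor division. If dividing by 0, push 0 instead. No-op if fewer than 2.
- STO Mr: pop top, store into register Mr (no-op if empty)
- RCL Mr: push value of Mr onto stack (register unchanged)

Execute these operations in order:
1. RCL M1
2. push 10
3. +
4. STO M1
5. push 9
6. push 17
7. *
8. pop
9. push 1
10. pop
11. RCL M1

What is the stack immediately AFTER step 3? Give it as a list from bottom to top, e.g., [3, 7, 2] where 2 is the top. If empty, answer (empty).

After op 1 (RCL M1): stack=[0] mem=[0,0,0,0]
After op 2 (push 10): stack=[0,10] mem=[0,0,0,0]
After op 3 (+): stack=[10] mem=[0,0,0,0]

[10]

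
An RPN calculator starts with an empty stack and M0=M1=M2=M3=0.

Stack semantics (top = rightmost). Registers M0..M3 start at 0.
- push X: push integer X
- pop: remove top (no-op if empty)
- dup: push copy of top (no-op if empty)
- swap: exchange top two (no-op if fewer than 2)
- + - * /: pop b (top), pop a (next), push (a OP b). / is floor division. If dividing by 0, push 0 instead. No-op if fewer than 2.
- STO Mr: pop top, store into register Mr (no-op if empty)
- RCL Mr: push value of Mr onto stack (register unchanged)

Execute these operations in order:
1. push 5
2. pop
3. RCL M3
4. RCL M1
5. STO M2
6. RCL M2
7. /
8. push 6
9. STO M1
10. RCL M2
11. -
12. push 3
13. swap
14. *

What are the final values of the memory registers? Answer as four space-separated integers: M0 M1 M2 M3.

After op 1 (push 5): stack=[5] mem=[0,0,0,0]
After op 2 (pop): stack=[empty] mem=[0,0,0,0]
After op 3 (RCL M3): stack=[0] mem=[0,0,0,0]
After op 4 (RCL M1): stack=[0,0] mem=[0,0,0,0]
After op 5 (STO M2): stack=[0] mem=[0,0,0,0]
After op 6 (RCL M2): stack=[0,0] mem=[0,0,0,0]
After op 7 (/): stack=[0] mem=[0,0,0,0]
After op 8 (push 6): stack=[0,6] mem=[0,0,0,0]
After op 9 (STO M1): stack=[0] mem=[0,6,0,0]
After op 10 (RCL M2): stack=[0,0] mem=[0,6,0,0]
After op 11 (-): stack=[0] mem=[0,6,0,0]
After op 12 (push 3): stack=[0,3] mem=[0,6,0,0]
After op 13 (swap): stack=[3,0] mem=[0,6,0,0]
After op 14 (*): stack=[0] mem=[0,6,0,0]

Answer: 0 6 0 0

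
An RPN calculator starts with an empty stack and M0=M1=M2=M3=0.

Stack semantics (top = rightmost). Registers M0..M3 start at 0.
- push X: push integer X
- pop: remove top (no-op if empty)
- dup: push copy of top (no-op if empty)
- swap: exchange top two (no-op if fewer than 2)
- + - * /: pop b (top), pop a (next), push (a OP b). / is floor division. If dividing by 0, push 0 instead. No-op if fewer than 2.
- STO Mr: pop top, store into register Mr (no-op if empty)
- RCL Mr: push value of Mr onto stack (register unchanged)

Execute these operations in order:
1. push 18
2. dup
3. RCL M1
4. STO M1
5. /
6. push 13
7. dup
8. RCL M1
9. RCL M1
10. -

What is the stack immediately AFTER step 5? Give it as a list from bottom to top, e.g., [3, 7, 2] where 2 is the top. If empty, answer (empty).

After op 1 (push 18): stack=[18] mem=[0,0,0,0]
After op 2 (dup): stack=[18,18] mem=[0,0,0,0]
After op 3 (RCL M1): stack=[18,18,0] mem=[0,0,0,0]
After op 4 (STO M1): stack=[18,18] mem=[0,0,0,0]
After op 5 (/): stack=[1] mem=[0,0,0,0]

[1]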